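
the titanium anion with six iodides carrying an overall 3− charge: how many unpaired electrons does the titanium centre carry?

1 unpaired electron

Summing ligand charges against the −3 overall charge gives an oxidation state of +3 for titanium.
Group 4 minus oxidation state 3 gives a d¹ configuration.
In an octahedral field the d¹ configuration is t₂g¹e_g⁰ (only one arrangement possible), giving 1 unpaired electron.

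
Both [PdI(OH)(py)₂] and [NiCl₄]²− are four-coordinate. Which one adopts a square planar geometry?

[PdI(OH)(py)₂]

For [PdI(OH)(py)₂]: Each iodide is −1; each hydroxide is −1; pyridine is neutral; balancing the 0 overall charge requires Pd(II). Group 10 minus oxidation state 2 gives a d⁸ configuration. A 4d d⁸ ion has a large crystal-field splitting; square planar leaves the high-energy d_{x²−y²} orbital empty and maximises CFSE. → square planar.
For [NiCl₄]²−: Ligand charges: each chloride is −1. With an overall charge of −2 the nickel centre must be in the +2 oxidation state. Ni sits in group 10, so the d-electron count is 10 − 2 = 8. Chloride is a weak-field ligand. With weak-field ligands the CFSE gain from square planar is small, so a 3d d⁸ ion takes the sterically preferred tetrahedral geometry. → tetrahedral.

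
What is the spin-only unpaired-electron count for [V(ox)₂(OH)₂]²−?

Summing ligand charges against the −2 overall charge gives an oxidation state of +4 for vanadium.
V sits in group 5, so the d-electron count is 5 − 4 = 1.
Counting donor atoms: 2×oxalate (bidentate) → 4 donors; 2×hydroxide (monodentate) → 2 donors. Coordination number = 6.
In an octahedral field the d¹ configuration is t₂g¹e_g⁰ (only one arrangement possible), giving 1 unpaired electron.

1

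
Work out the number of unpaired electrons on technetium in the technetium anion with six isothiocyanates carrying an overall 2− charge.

3 unpaired electrons

Each isothiocyanate is −1; balancing the −2 overall charge requires Tc(IV).
Group 7 minus oxidation state 4 gives a d³ configuration.
In an octahedral field the d³ configuration is t₂g³e_g⁰ (only one arrangement possible), giving 3 unpaired electrons.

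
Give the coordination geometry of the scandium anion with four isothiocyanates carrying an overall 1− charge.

tetrahedral

Ligand charges: each isothiocyanate is −1. With an overall charge of −1 the scandium centre must be in the +3 oxidation state.
Scandium is a group-3 element; Sc(III) is therefore d⁰.
With 4 monodentate ligands the coordination number is 4.
A d⁰ ion has no crystal-field stabilisation preference between square planar and tetrahedral, so four ligands adopt the sterically favoured tetrahedral geometry.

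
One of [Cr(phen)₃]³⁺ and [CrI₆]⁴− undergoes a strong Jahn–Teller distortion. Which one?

[Cr(phen)₃]³⁺: Summing ligand charges against the +3 overall charge gives an oxidation state of +3 for chromium. Group 6 minus oxidation state 3 gives a d³ configuration. The d³ configuration leaves the e_g set evenly filled (or empty) — no strong Jahn–Teller driving force.
[CrI₆]⁴−: Ligand charges: each iodide is −1. With an overall charge of −4 the chromium centre must be in the +2 oxidation state. Group 6 minus oxidation state 2 gives a d⁴ configuration. Iodide is a weak-field ligand for a first-row metal, so the complex is high-spin. The t₂g³e_g¹ (high-spin) configuration has an unevenly filled e_g set; the Jahn–Teller theorem predicts a tetragonal distortion (typically axial elongation) to lift the degeneracy.

[CrI₆]⁴−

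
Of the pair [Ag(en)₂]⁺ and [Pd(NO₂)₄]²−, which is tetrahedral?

[Ag(en)₂]⁺

For [Ag(en)₂]⁺: Summing ligand charges against the +1 overall charge gives an oxidation state of +1 for silver. Group 11 minus oxidation state 1 gives a d¹⁰ configuration. A d¹⁰ ion has no crystal-field stabilisation preference between square planar and tetrahedral, so four ligands adopt the sterically favoured tetrahedral geometry. → tetrahedral.
For [Pd(NO₂)₄]²−: Ligand charges: each nitro (N-bound nitrite) is −1. With an overall charge of −2 the palladium centre must be in the +2 oxidation state. Pd sits in group 10, so the d-electron count is 10 − 2 = 8. A 4d d⁸ ion has a large crystal-field splitting; square planar leaves the high-energy d_{x²−y²} orbital empty and maximises CFSE. → square planar.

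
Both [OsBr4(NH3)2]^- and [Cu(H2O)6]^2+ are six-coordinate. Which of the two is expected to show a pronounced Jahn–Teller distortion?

[OsBr4(NH3)2]^-: Summing ligand charges against the −1 overall charge gives an oxidation state of +3 for osmium. Osmium is a group-8 element; Os(III) is therefore d⁵. A 5d ion has a large Δₒ and is invariably low-spin. The d⁵ configuration leaves the e_g set evenly filled (or empty) — no strong Jahn–Teller driving force.
[Cu(H2O)6]^2+: Summing ligand charges against the +2 overall charge gives an oxidation state of +2 for copper. Cu sits in group 11, so the d-electron count is 11 − 2 = 9. The t₂g⁶e_g³ configuration has an unevenly filled e_g set; the Jahn–Teller theorem predicts a tetragonal distortion (typically axial elongation) to lift the degeneracy.

[Cu(H2O)6]^2+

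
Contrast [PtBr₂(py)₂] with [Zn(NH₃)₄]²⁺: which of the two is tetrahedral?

For [PtBr₂(py)₂]: Each bromide is −1; pyridine is neutral; balancing the 0 overall charge requires Pt(II). Group 10 minus oxidation state 2 gives a d⁸ configuration. A 5d d⁸ ion has a large crystal-field splitting; square planar leaves the high-energy d_{x²−y²} orbital empty and maximises CFSE. → square planar.
For [Zn(NH₃)₄]²⁺: Ammonia is neutral; balancing the +2 overall charge requires Zn(II). Zinc is a group-12 element; Zn(II) is therefore d¹⁰. A d¹⁰ ion has no crystal-field stabilisation preference between square planar and tetrahedral, so four ligands adopt the sterically favoured tetrahedral geometry. → tetrahedral.

[Zn(NH₃)₄]²⁺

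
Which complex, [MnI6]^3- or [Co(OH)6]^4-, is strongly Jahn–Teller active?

[MnI6]^3-: Summing ligand charges against the −3 overall charge gives an oxidation state of +3 for manganese. Mn sits in group 7, so the d-electron count is 7 − 3 = 4. Iodide is a weak-field ligand for a first-row metal, so the complex is high-spin. The t₂g³e_g¹ (high-spin) configuration has an unevenly filled e_g set; the Jahn–Teller theorem predicts a tetragonal distortion (typically axial elongation) to lift the degeneracy.
[Co(OH)6]^4-: Ligand charges: each hydroxide is −1. With an overall charge of −4 the cobalt centre must be in the +2 oxidation state. Co sits in group 9, so the d-electron count is 9 − 2 = 7. Hydroxide is a weak-field ligand for a first-row metal, so the complex is high-spin. The d⁷ configuration leaves the e_g set evenly filled (or empty) — no strong Jahn–Teller driving force.

[MnI6]^3-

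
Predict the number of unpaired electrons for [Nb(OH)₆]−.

0

Ligand charges: each hydroxide is −1. With an overall charge of −1 the niobium centre must be in the +5 oxidation state.
Niobium is a group-5 element; Nb(V) is therefore d⁰.
In an octahedral field the d⁰ configuration is t₂g⁰e_g⁰, giving 0 unpaired electrons.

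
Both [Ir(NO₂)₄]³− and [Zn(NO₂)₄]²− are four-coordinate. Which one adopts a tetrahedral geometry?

For [Ir(NO₂)₄]³−: Ligand charges: each nitro (N-bound nitrite) is −1. With an overall charge of −3 the iridium centre must be in the +1 oxidation state. Ir sits in group 9, so the d-electron count is 9 − 1 = 8. A 5d d⁸ ion has a large crystal-field splitting; square planar leaves the high-energy d_{x²−y²} orbital empty and maximises CFSE. → square planar.
For [Zn(NO₂)₄]²−: Summing ligand charges against the −2 overall charge gives an oxidation state of +2 for zinc. Group 12 minus oxidation state 2 gives a d¹⁰ configuration. A d¹⁰ ion has no crystal-field stabilisation preference between square planar and tetrahedral, so four ligands adopt the sterically favoured tetrahedral geometry. → tetrahedral.

[Zn(NO₂)₄]²−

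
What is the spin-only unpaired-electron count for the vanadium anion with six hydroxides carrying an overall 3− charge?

2

Ligand charges: each hydroxide is −1. With an overall charge of −3 the vanadium centre must be in the +3 oxidation state.
V sits in group 5, so the d-electron count is 5 − 3 = 2.
In an octahedral field the d² configuration is t₂g²e_g⁰ (only one arrangement possible), giving 2 unpaired electrons.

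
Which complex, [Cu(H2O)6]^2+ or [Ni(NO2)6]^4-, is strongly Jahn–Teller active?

[Cu(H2O)6]^2+: Water is neutral; balancing the +2 overall charge requires Cu(II). Cu sits in group 11, so the d-electron count is 11 − 2 = 9. The t₂g⁶e_g³ configuration has an unevenly filled e_g set; the Jahn–Teller theorem predicts a tetragonal distortion (typically axial elongation) to lift the degeneracy.
[Ni(NO2)6]^4-: Summing ligand charges against the −4 overall charge gives an oxidation state of +2 for nickel. Nickel is a group-10 element; Ni(II) is therefore d⁸. The d⁸ configuration leaves the e_g set evenly filled (or empty) — no strong Jahn–Teller driving force.

[Cu(H2O)6]^2+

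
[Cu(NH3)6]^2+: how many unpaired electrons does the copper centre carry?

Ligand charges: ammonia is neutral. With an overall charge of +2 the copper centre must be in the +2 oxidation state.
Cu sits in group 11, so the d-electron count is 11 − 2 = 9.
In an octahedral field the d⁹ configuration is t₂g⁶e_g³ (only one arrangement possible), giving 1 unpaired electron.

1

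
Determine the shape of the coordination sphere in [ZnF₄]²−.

Ligand charges: each fluoride is −1. With an overall charge of −2 the zinc centre must be in the +2 oxidation state.
Zinc is a group-12 element; Zn(II) is therefore d¹⁰.
With 4 monodentate ligands the coordination number is 4.
A d¹⁰ ion has no crystal-field stabilisation preference between square planar and tetrahedral, so four ligands adopt the sterically favoured tetrahedral geometry.

tetrahedral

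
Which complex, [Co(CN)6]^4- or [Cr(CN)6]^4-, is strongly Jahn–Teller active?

[Co(CN)6]^4-

[Co(CN)6]^4-: Summing ligand charges against the −4 overall charge gives an oxidation state of +2 for cobalt. Cobalt is a group-9 element; Co(II) is therefore d⁷. Cyanide is a strong-field ligand (high in the spectrochemical series) for a first-row metal, so the complex is low-spin. The t₂g⁶e_g¹ (low-spin) configuration has an unevenly filled e_g set; the Jahn–Teller theorem predicts a tetragonal distortion (typically axial elongation) to lift the degeneracy.
[Cr(CN)6]^4-: Each cyanide is −1; balancing the −4 overall charge requires Cr(II). Group 6 minus oxidation state 2 gives a d⁴ configuration. Cyanide is a strong-field ligand (high in the spectrochemical series) for a first-row metal, so the complex is low-spin. The d⁴ configuration leaves the e_g set evenly filled (or empty) — no strong Jahn–Teller driving force.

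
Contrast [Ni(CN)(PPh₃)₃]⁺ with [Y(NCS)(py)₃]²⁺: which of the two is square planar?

[Ni(CN)(PPh₃)₃]⁺

For [Ni(CN)(PPh₃)₃]⁺: Summing ligand charges against the +1 overall charge gives an oxidation state of +2 for nickel. Ni sits in group 10, so the d-electron count is 10 − 2 = 8. Cyanide and triphenylphosphine are strong-field ligands (high in the spectrochemical series). A 3d d⁸ ion with strong-field ligands gains enough CFSE to favour square planar over tetrahedral. → square planar.
For [Y(NCS)(py)₃]²⁺: Each isothiocyanate is −1; pyridine is neutral; balancing the +2 overall charge requires Y(III). Yttrium is a group-3 element; Y(III) is therefore d⁰. A d⁰ ion has no crystal-field stabilisation preference between square planar and tetrahedral, so four ligands adopt the sterically favoured tetrahedral geometry. → tetrahedral.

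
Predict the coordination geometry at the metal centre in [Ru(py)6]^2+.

octahedral

Summing ligand charges against the +2 overall charge gives an oxidation state of +2 for ruthenium.
Ruthenium is a group-8 element; Ru(II) is therefore d⁶.
With 6 monodentate ligands the coordination number is 6.
Six donors around a single metal centre give an octahedral coordination sphere.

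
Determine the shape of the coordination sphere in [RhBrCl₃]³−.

Summing ligand charges against the −3 overall charge gives an oxidation state of +1 for rhodium.
Group 9 minus oxidation state 1 gives a d⁸ configuration.
With 4 monodentate ligands the coordination number is 4.
A 4d d⁸ ion has a large crystal-field splitting; square planar leaves the high-energy d_{x²−y²} orbital empty and maximises CFSE.

square planar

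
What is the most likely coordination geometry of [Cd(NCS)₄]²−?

tetrahedral

Ligand charges: each isothiocyanate is −1. With an overall charge of −2 the cadmium centre must be in the +2 oxidation state.
Group 12 minus oxidation state 2 gives a d¹⁰ configuration.
With 4 monodentate ligands the coordination number is 4.
A d¹⁰ ion has no crystal-field stabilisation preference between square planar and tetrahedral, so four ligands adopt the sterically favoured tetrahedral geometry.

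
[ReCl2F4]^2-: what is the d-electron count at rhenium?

Each chloride is −1; each fluoride is −1; balancing the −2 overall charge requires Re(IV).
Re sits in group 7, so the d-electron count is 7 − 4 = 3.

d³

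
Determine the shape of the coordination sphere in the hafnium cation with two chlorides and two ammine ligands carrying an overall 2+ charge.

tetrahedral

Summing ligand charges against the +2 overall charge gives an oxidation state of +4 for hafnium.
Group 4 minus oxidation state 4 gives a d⁰ configuration.
Coordination number: 4.
A d⁰ ion has no crystal-field stabilisation preference between square planar and tetrahedral, so four ligands adopt the sterically favoured tetrahedral geometry.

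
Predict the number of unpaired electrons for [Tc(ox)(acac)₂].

Ligand charges: each oxalate is −2; each acetylacetonate is −1. With an overall charge of 0 the technetium centre must be in the +4 oxidation state.
Tc sits in group 7, so the d-electron count is 7 − 4 = 3.
Counting donor atoms: 1×oxalate (bidentate) → 2 donors; 2×acetylacetonate (bidentate) → 4 donors. Coordination number = 6.
In an octahedral field the d³ configuration is t₂g³e_g⁰ (only one arrangement possible), giving 3 unpaired electrons.

3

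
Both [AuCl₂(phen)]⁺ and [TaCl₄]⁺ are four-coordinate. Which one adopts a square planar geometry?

For [AuCl₂(phen)]⁺: Each chloride is −1; 1,10-phenanthroline is neutral; balancing the +1 overall charge requires Au(III). Gold is a group-11 element; Au(III) is therefore d⁸. A 5d d⁸ ion has a large crystal-field splitting; square planar leaves the high-energy d_{x²−y²} orbital empty and maximises CFSE. → square planar.
For [TaCl₄]⁺: Ligand charges: each chloride is −1. With an overall charge of +1 the tantalum centre must be in the +5 oxidation state. Group 5 minus oxidation state 5 gives a d⁰ configuration. A d⁰ ion has no crystal-field stabilisation preference between square planar and tetrahedral, so four ligands adopt the sterically favoured tetrahedral geometry. → tetrahedral.

[AuCl₂(phen)]⁺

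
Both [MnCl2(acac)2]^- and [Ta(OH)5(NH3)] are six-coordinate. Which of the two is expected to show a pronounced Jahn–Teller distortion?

[MnCl2(acac)2]^-

[MnCl2(acac)2]^-: Ligand charges: each chloride is −1; each acetylacetonate is −1. With an overall charge of −1 the manganese centre must be in the +3 oxidation state. Group 7 minus oxidation state 3 gives a d⁴ configuration. Acetylacetonate and chloride are weak-field ligands for a first-row metal, so the complex is high-spin. The t₂g³e_g¹ (high-spin) configuration has an unevenly filled e_g set; the Jahn–Teller theorem predicts a tetragonal distortion (typically axial elongation) to lift the degeneracy.
[Ta(OH)5(NH3)]: Summing ligand charges against the 0 overall charge gives an oxidation state of +5 for tantalum. Ta sits in group 5, so the d-electron count is 5 − 5 = 0. The d⁰ configuration leaves the e_g set evenly filled (or empty) — no strong Jahn–Teller driving force.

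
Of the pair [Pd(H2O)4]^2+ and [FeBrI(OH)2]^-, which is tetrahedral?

For [Pd(H2O)4]^2+: Water is neutral; balancing the +2 overall charge requires Pd(II). Palladium is a group-10 element; Pd(II) is therefore d⁸. A 4d d⁸ ion has a large crystal-field splitting; square planar leaves the high-energy d_{x²−y²} orbital empty and maximises CFSE. → square planar.
For [FeBrI(OH)2]^-: Summing ligand charges against the −1 overall charge gives an oxidation state of +3 for iron. Group 8 minus oxidation state 3 gives a d⁵ configuration. A high-spin d⁵ ion has zero CFSE in either geometry, so four ligands adopt the sterically favoured tetrahedral geometry. → tetrahedral.

[FeBrI(OH)2]^-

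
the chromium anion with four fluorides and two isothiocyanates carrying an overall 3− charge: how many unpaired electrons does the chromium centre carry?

Summing ligand charges against the −3 overall charge gives an oxidation state of +3 for chromium.
Cr sits in group 6, so the d-electron count is 6 − 3 = 3.
In an octahedral field the d³ configuration is t₂g³e_g⁰ (only one arrangement possible), giving 3 unpaired electrons.

3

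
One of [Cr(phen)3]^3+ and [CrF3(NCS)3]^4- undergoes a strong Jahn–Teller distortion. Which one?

[Cr(phen)3]^3+: Summing ligand charges against the +3 overall charge gives an oxidation state of +3 for chromium. Chromium is a group-6 element; Cr(III) is therefore d³. The d³ configuration leaves the e_g set evenly filled (or empty) — no strong Jahn–Teller driving force.
[CrF3(NCS)3]^4-: Ligand charges: each fluoride is −1; each isothiocyanate is −1. With an overall charge of −4 the chromium centre must be in the +2 oxidation state. Cr sits in group 6, so the d-electron count is 6 − 2 = 4. Fluoride and isothiocyanate are weak-field ligands for a first-row metal, so the complex is high-spin. The t₂g³e_g¹ (high-spin) configuration has an unevenly filled e_g set; the Jahn–Teller theorem predicts a tetragonal distortion (typically axial elongation) to lift the degeneracy.

[CrF3(NCS)3]^4-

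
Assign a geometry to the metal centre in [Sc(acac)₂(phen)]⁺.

octahedral

Ligand charges: each acetylacetonate is −1; 1,10-phenanthroline is neutral. With an overall charge of +1 the scandium centre must be in the +3 oxidation state.
Sc sits in group 3, so the d-electron count is 3 − 3 = 0.
Counting donor atoms: 2×acetylacetonate (bidentate) → 4 donors; 1×1,10-phenanthroline (bidentate) → 2 donors. Coordination number = 6.
Six donors around a single metal centre give an octahedral coordination sphere.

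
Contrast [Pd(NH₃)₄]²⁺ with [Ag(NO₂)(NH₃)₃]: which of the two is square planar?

[Pd(NH₃)₄]²⁺

For [Pd(NH₃)₄]²⁺: Ammonia is neutral; balancing the +2 overall charge requires Pd(II). Pd sits in group 10, so the d-electron count is 10 − 2 = 8. A 4d d⁸ ion has a large crystal-field splitting; square planar leaves the high-energy d_{x²−y²} orbital empty and maximises CFSE. → square planar.
For [Ag(NO₂)(NH₃)₃]: Each nitro (N-bound nitrite) is −1; ammonia is neutral; balancing the 0 overall charge requires Ag(I). Ag sits in group 11, so the d-electron count is 11 − 1 = 10. A d¹⁰ ion has no crystal-field stabilisation preference between square planar and tetrahedral, so four ligands adopt the sterically favoured tetrahedral geometry. → tetrahedral.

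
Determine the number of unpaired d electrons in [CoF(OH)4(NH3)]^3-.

Summing ligand charges against the −3 overall charge gives an oxidation state of +2 for cobalt.
Co sits in group 9, so the d-electron count is 9 − 2 = 7.
The spin state decides the count: Fluoride and hydroxide are weak-field ligands for a first-row metal, so the complex is high-spin.
An octahedral high-spin d⁷ ion is t₂g⁵e_g², giving 3 unpaired electrons.

3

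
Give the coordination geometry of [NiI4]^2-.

Ligand charges: each iodide is −1. With an overall charge of −2 the nickel centre must be in the +2 oxidation state.
Nickel is a group-10 element; Ni(II) is therefore d⁸.
Coordination number: 4.
Iodide is a weak-field ligand.
With weak-field ligands the CFSE gain from square planar is small, so a 3d d⁸ ion takes the sterically preferred tetrahedral geometry.

tetrahedral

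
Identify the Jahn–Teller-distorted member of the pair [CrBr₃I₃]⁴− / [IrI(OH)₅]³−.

[CrBr₃I₃]⁴−

[CrBr₃I₃]⁴−: Each bromide is −1; each iodide is −1; balancing the −4 overall charge requires Cr(II). Cr sits in group 6, so the d-electron count is 6 − 2 = 4. Bromide and iodide are weak-field ligands for a first-row metal, so the complex is high-spin. The t₂g³e_g¹ (high-spin) configuration has an unevenly filled e_g set; the Jahn–Teller theorem predicts a tetragonal distortion (typically axial elongation) to lift the degeneracy.
[IrI(OH)₅]³−: Summing ligand charges against the −3 overall charge gives an oxidation state of +3 for iridium. Group 9 minus oxidation state 3 gives a d⁶ configuration. A 5d ion has a large Δₒ and is invariably low-spin. The d⁶ configuration leaves the e_g set evenly filled (or empty) — no strong Jahn–Teller driving force.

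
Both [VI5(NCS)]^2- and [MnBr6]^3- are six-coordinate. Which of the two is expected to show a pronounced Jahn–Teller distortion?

[VI5(NCS)]^2-: Summing ligand charges against the −2 overall charge gives an oxidation state of +4 for vanadium. Group 5 minus oxidation state 4 gives a d¹ configuration. The d¹ configuration leaves the e_g set evenly filled (or empty) — no strong Jahn–Teller driving force.
[MnBr6]^3-: Ligand charges: each bromide is −1. With an overall charge of −3 the manganese centre must be in the +3 oxidation state. Manganese is a group-7 element; Mn(III) is therefore d⁴. Bromide is a weak-field ligand for a first-row metal, so the complex is high-spin. The t₂g³e_g¹ (high-spin) configuration has an unevenly filled e_g set; the Jahn–Teller theorem predicts a tetragonal distortion (typically axial elongation) to lift the degeneracy.

[MnBr6]^3-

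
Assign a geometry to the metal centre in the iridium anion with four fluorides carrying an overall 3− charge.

square planar

Summing ligand charges against the −3 overall charge gives an oxidation state of +1 for iridium.
Group 9 minus oxidation state 1 gives a d⁸ configuration.
Coordination number: 4.
A 5d d⁸ ion has a large crystal-field splitting; square planar leaves the high-energy d_{x²−y²} orbital empty and maximises CFSE.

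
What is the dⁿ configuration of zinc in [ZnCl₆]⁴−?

Ligand charges: each chloride is −1. With an overall charge of −4 the zinc centre must be in the +2 oxidation state.
Zn sits in group 12, so the d-electron count is 12 − 2 = 10.

d¹⁰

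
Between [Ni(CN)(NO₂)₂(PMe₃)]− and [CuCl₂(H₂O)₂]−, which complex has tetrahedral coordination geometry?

[CuCl₂(H₂O)₂]−

For [Ni(CN)(NO₂)₂(PMe₃)]−: Summing ligand charges against the −1 overall charge gives an oxidation state of +2 for nickel. Nickel is a group-10 element; Ni(II) is therefore d⁸. Cyanide, nitro (N-bound nitrite), and trimethylphosphine are strong-field ligands (high in the spectrochemical series). A 3d d⁸ ion with strong-field ligands gains enough CFSE to favour square planar over tetrahedral. → square planar.
For [CuCl₂(H₂O)₂]−: Summing ligand charges against the −1 overall charge gives an oxidation state of +1 for copper. Copper is a group-11 element; Cu(I) is therefore d¹⁰. A d¹⁰ ion has no crystal-field stabilisation preference between square planar and tetrahedral, so four ligands adopt the sterically favoured tetrahedral geometry. → tetrahedral.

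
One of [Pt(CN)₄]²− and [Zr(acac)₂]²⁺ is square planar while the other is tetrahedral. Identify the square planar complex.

[Pt(CN)₄]²−

For [Pt(CN)₄]²−: Summing ligand charges against the −2 overall charge gives an oxidation state of +2 for platinum. Group 10 minus oxidation state 2 gives a d⁸ configuration. A 5d d⁸ ion has a large crystal-field splitting; square planar leaves the high-energy d_{x²−y²} orbital empty and maximises CFSE. → square planar.
For [Zr(acac)₂]²⁺: Each acetylacetonate is −1; balancing the +2 overall charge requires Zr(IV). Group 4 minus oxidation state 4 gives a d⁰ configuration. A d⁰ ion has no crystal-field stabilisation preference between square planar and tetrahedral, so four ligands adopt the sterically favoured tetrahedral geometry. → tetrahedral.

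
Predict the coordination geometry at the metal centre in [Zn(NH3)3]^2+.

trigonal planar

Ligand charges: ammonia is neutral. With an overall charge of +2 the zinc centre must be in the +2 oxidation state.
Zn sits in group 12, so the d-electron count is 12 − 2 = 10.
With 3 monodentate ligands the coordination number is 3.
Three ligands around a d¹⁰ centre minimise repulsion in a trigonal-planar arrangement.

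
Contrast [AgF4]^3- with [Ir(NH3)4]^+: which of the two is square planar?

For [AgF4]^3-: Each fluoride is −1; balancing the −3 overall charge requires Ag(I). Ag sits in group 11, so the d-electron count is 11 − 1 = 10. A d¹⁰ ion has no crystal-field stabilisation preference between square planar and tetrahedral, so four ligands adopt the sterically favoured tetrahedral geometry. → tetrahedral.
For [Ir(NH3)4]^+: Ligand charges: ammonia is neutral. With an overall charge of +1 the iridium centre must be in the +1 oxidation state. Group 9 minus oxidation state 1 gives a d⁸ configuration. A 5d d⁸ ion has a large crystal-field splitting; square planar leaves the high-energy d_{x²−y²} orbital empty and maximises CFSE. → square planar.

[Ir(NH3)4]^+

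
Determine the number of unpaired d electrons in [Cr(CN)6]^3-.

3 unpaired electrons

Ligand charges: each cyanide is −1. With an overall charge of −3 the chromium centre must be in the +3 oxidation state.
Chromium is a group-6 element; Cr(III) is therefore d³.
In an octahedral field the d³ configuration is t₂g³e_g⁰ (only one arrangement possible), giving 3 unpaired electrons.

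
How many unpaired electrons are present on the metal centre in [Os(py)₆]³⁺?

1

Pyridine is neutral; balancing the +3 overall charge requires Os(III).
Osmium is a group-8 element; Os(III) is therefore d⁵.
The spin state decides the count: a 5d ion has a large Δₒ and is invariably low-spin.
An octahedral low-spin d⁵ ion is t₂g⁵e_g⁰, giving 1 unpaired electron.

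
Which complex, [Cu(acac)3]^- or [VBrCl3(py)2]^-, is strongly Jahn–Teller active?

[Cu(acac)3]^-

[Cu(acac)3]^-: Each acetylacetonate is −1; balancing the −1 overall charge requires Cu(II). Cu sits in group 11, so the d-electron count is 11 − 2 = 9. The t₂g⁶e_g³ configuration has an unevenly filled e_g set; the Jahn–Teller theorem predicts a tetragonal distortion (typically axial elongation) to lift the degeneracy.
[VBrCl3(py)2]^-: Each bromide is −1; each chloride is −1; pyridine is neutral; balancing the −1 overall charge requires V(III). Vanadium is a group-5 element; V(III) is therefore d². The d² configuration leaves the e_g set evenly filled (or empty) — no strong Jahn–Teller driving force.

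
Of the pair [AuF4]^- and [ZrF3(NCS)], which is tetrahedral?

[ZrF3(NCS)]

For [AuF4]^-: Ligand charges: each fluoride is −1. With an overall charge of −1 the gold centre must be in the +3 oxidation state. Gold is a group-11 element; Au(III) is therefore d⁸. A 5d d⁸ ion has a large crystal-field splitting; square planar leaves the high-energy d_{x²−y²} orbital empty and maximises CFSE. → square planar.
For [ZrF3(NCS)]: Each fluoride is −1; each isothiocyanate is −1; balancing the 0 overall charge requires Zr(IV). Group 4 minus oxidation state 4 gives a d⁰ configuration. A d⁰ ion has no crystal-field stabilisation preference between square planar and tetrahedral, so four ligands adopt the sterically favoured tetrahedral geometry. → tetrahedral.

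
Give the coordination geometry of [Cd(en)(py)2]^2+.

tetrahedral

Ligand charges: ethylenediamine is neutral; pyridine is neutral. With an overall charge of +2 the cadmium centre must be in the +2 oxidation state.
Cadmium is a group-12 element; Cd(II) is therefore d¹⁰.
Counting donor atoms: 1×ethylenediamine (bidentate) → 2 donors; 2×pyridine (monodentate) → 2 donors. Coordination number = 4.
A d¹⁰ ion has no crystal-field stabilisation preference between square planar and tetrahedral, so four ligands adopt the sterically favoured tetrahedral geometry.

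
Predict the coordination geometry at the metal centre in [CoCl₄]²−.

Ligand charges: each chloride is −1. With an overall charge of −2 the cobalt centre must be in the +2 oxidation state.
Co sits in group 9, so the d-electron count is 9 − 2 = 7.
Coordination number: 4.
Chloride is a weak-field ligand.
For a high-spin 3d d⁷ ion with weak-field ligands the small Δₜ gives little square-planar CFSE advantage, so four ligands adopt the sterically favoured tetrahedral geometry.

tetrahedral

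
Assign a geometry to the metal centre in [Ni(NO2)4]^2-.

square planar

Ligand charges: each nitro (N-bound nitrite) is −1. With an overall charge of −2 the nickel centre must be in the +2 oxidation state.
Group 10 minus oxidation state 2 gives a d⁸ configuration.
Coordination number: 4.
Nitro (N-bound nitrite) is a strong-field ligand (high in the spectrochemical series).
A 3d d⁸ ion with strong-field ligands gains enough CFSE to favour square planar over tetrahedral.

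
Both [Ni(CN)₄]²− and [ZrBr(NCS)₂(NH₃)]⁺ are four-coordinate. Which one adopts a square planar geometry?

For [Ni(CN)₄]²−: Each cyanide is −1; balancing the −2 overall charge requires Ni(II). Ni sits in group 10, so the d-electron count is 10 − 2 = 8. Cyanide is a strong-field ligand (high in the spectrochemical series). A 3d d⁸ ion with strong-field ligands gains enough CFSE to favour square planar over tetrahedral. → square planar.
For [ZrBr(NCS)₂(NH₃)]⁺: Summing ligand charges against the +1 overall charge gives an oxidation state of +4 for zirconium. Zirconium is a group-4 element; Zr(IV) is therefore d⁰. A d⁰ ion has no crystal-field stabilisation preference between square planar and tetrahedral, so four ligands adopt the sterically favoured tetrahedral geometry. → tetrahedral.

[Ni(CN)₄]²−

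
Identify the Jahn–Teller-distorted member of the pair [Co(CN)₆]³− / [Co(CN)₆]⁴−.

[Co(CN)₆]⁴−

[Co(CN)₆]³−: Summing ligand charges against the −3 overall charge gives an oxidation state of +3 for cobalt. Co sits in group 9, so the d-electron count is 9 − 3 = 6. Co(III) has an exceptionally large octahedral splitting and is low-spin with essentially every ligand except fluoride. The d⁶ configuration leaves the e_g set evenly filled (or empty) — no strong Jahn–Teller driving force.
[Co(CN)₆]⁴−: Each cyanide is −1; balancing the −4 overall charge requires Co(II). Cobalt is a group-9 element; Co(II) is therefore d⁷. Cyanide is a strong-field ligand (high in the spectrochemical series) for a first-row metal, so the complex is low-spin. The t₂g⁶e_g¹ (low-spin) configuration has an unevenly filled e_g set; the Jahn–Teller theorem predicts a tetragonal distortion (typically axial elongation) to lift the degeneracy.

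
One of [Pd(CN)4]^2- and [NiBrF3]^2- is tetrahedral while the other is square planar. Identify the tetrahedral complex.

For [Pd(CN)4]^2-: Each cyanide is −1; balancing the −2 overall charge requires Pd(II). Pd sits in group 10, so the d-electron count is 10 − 2 = 8. A 4d d⁸ ion has a large crystal-field splitting; square planar leaves the high-energy d_{x²−y²} orbital empty and maximises CFSE. → square planar.
For [NiBrF3]^2-: Ligand charges: each bromide is −1; each fluoride is −1. With an overall charge of −2 the nickel centre must be in the +2 oxidation state. Group 10 minus oxidation state 2 gives a d⁸ configuration. Bromide and fluoride are weak-field ligands. With weak-field ligands the CFSE gain from square planar is small, so a 3d d⁸ ion takes the sterically preferred tetrahedral geometry. → tetrahedral.

[NiBrF3]^2-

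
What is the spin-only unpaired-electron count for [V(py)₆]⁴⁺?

Ligand charges: pyridine is neutral. With an overall charge of +4 the vanadium centre must be in the +4 oxidation state.
Vanadium is a group-5 element; V(IV) is therefore d¹.
In an octahedral field the d¹ configuration is t₂g¹e_g⁰ (only one arrangement possible), giving 1 unpaired electron.

1 unpaired electron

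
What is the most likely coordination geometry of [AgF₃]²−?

trigonal planar

Each fluoride is −1; balancing the −2 overall charge requires Ag(I).
Ag sits in group 11, so the d-electron count is 11 − 1 = 10.
Coordination number: 3.
Three ligands around a d¹⁰ centre minimise repulsion in a trigonal-planar arrangement.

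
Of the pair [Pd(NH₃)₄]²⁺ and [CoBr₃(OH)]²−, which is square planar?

For [Pd(NH₃)₄]²⁺: Ammonia is neutral; balancing the +2 overall charge requires Pd(II). Group 10 minus oxidation state 2 gives a d⁸ configuration. A 4d d⁸ ion has a large crystal-field splitting; square planar leaves the high-energy d_{x²−y²} orbital empty and maximises CFSE. → square planar.
For [CoBr₃(OH)]²−: Ligand charges: each bromide is −1; each hydroxide is −1. With an overall charge of −2 the cobalt centre must be in the +2 oxidation state. Cobalt is a group-9 element; Co(II) is therefore d⁷. For a high-spin 3d d⁷ ion with weak-field ligands the small Δₜ gives little square-planar CFSE advantage, so four ligands adopt the sterically favoured tetrahedral geometry. → tetrahedral.

[Pd(NH₃)₄]²⁺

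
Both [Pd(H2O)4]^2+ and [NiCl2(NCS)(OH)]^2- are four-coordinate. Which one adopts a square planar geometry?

For [Pd(H2O)4]^2+: Ligand charges: water is neutral. With an overall charge of +2 the palladium centre must be in the +2 oxidation state. Group 10 minus oxidation state 2 gives a d⁸ configuration. A 4d d⁸ ion has a large crystal-field splitting; square planar leaves the high-energy d_{x²−y²} orbital empty and maximises CFSE. → square planar.
For [NiCl2(NCS)(OH)]^2-: Each chloride is −1; each isothiocyanate is −1; each hydroxide is −1; balancing the −2 overall charge requires Ni(II). Ni sits in group 10, so the d-electron count is 10 − 2 = 8. Chloride, hydroxide, and isothiocyanate are weak-field ligands. With weak-field ligands the CFSE gain from square planar is small, so a 3d d⁸ ion takes the sterically preferred tetrahedral geometry. → tetrahedral.

[Pd(H2O)4]^2+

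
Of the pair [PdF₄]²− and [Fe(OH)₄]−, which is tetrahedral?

[Fe(OH)₄]−

For [PdF₄]²−: Summing ligand charges against the −2 overall charge gives an oxidation state of +2 for palladium. Pd sits in group 10, so the d-electron count is 10 − 2 = 8. A 4d d⁸ ion has a large crystal-field splitting; square planar leaves the high-energy d_{x²−y²} orbital empty and maximises CFSE. → square planar.
For [Fe(OH)₄]−: Summing ligand charges against the −1 overall charge gives an oxidation state of +3 for iron. Iron is a group-8 element; Fe(III) is therefore d⁵. A high-spin d⁵ ion has zero CFSE in either geometry, so four ligands adopt the sterically favoured tetrahedral geometry. → tetrahedral.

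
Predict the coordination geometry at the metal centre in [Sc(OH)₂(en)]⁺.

tetrahedral

Each hydroxide is −1; ethylenediamine is neutral; balancing the +1 overall charge requires Sc(III).
Sc sits in group 3, so the d-electron count is 3 − 3 = 0.
Counting donor atoms: 2×hydroxide (monodentate) → 2 donors; 1×ethylenediamine (bidentate) → 2 donors. Coordination number = 4.
A d⁰ ion has no crystal-field stabilisation preference between square planar and tetrahedral, so four ligands adopt the sterically favoured tetrahedral geometry.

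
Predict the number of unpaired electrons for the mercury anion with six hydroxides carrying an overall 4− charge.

Summing ligand charges against the −4 overall charge gives an oxidation state of +2 for mercury.
Mercury is a group-12 element; Hg(II) is therefore d¹⁰.
In an octahedral field the d¹⁰ configuration is t₂g⁶e_g⁴, giving 0 unpaired electrons.

0 unpaired electrons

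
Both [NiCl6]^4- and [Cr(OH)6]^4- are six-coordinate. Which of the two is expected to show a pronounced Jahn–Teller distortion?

[Cr(OH)6]^4-

[NiCl6]^4-: Each chloride is −1; balancing the −4 overall charge requires Ni(II). Ni sits in group 10, so the d-electron count is 10 − 2 = 8. The d⁸ configuration leaves the e_g set evenly filled (or empty) — no strong Jahn–Teller driving force.
[Cr(OH)6]^4-: Each hydroxide is −1; balancing the −4 overall charge requires Cr(II). Chromium is a group-6 element; Cr(II) is therefore d⁴. Hydroxide is a weak-field ligand for a first-row metal, so the complex is high-spin. The t₂g³e_g¹ (high-spin) configuration has an unevenly filled e_g set; the Jahn–Teller theorem predicts a tetragonal distortion (typically axial elongation) to lift the degeneracy.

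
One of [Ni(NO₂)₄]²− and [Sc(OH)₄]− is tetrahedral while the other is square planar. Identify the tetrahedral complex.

[Sc(OH)₄]−

For [Ni(NO₂)₄]²−: Ligand charges: each nitro (N-bound nitrite) is −1. With an overall charge of −2 the nickel centre must be in the +2 oxidation state. Nickel is a group-10 element; Ni(II) is therefore d⁸. Nitro (N-bound nitrite) is a strong-field ligand (high in the spectrochemical series). A 3d d⁸ ion with strong-field ligands gains enough CFSE to favour square planar over tetrahedral. → square planar.
For [Sc(OH)₄]−: Each hydroxide is −1; balancing the −1 overall charge requires Sc(III). Group 3 minus oxidation state 3 gives a d⁰ configuration. A d⁰ ion has no crystal-field stabilisation preference between square planar and tetrahedral, so four ligands adopt the sterically favoured tetrahedral geometry. → tetrahedral.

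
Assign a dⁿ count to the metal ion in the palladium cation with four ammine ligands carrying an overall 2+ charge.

d⁸

Ammonia is neutral; balancing the +2 overall charge requires Pd(II).
Palladium is a group-10 element; Pd(II) is therefore d⁸.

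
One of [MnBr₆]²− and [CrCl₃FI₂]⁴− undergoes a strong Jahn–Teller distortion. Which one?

[CrCl₃FI₂]⁴−

[MnBr₆]²−: Ligand charges: each bromide is −1. With an overall charge of −2 the manganese centre must be in the +4 oxidation state. Manganese is a group-7 element; Mn(IV) is therefore d³. The d³ configuration leaves the e_g set evenly filled (or empty) — no strong Jahn–Teller driving force.
[CrCl₃FI₂]⁴−: Each chloride is −1; each fluoride is −1; each iodide is −1; balancing the −4 overall charge requires Cr(II). Chromium is a group-6 element; Cr(II) is therefore d⁴. Chloride, fluoride, and iodide are weak-field ligands for a first-row metal, so the complex is high-spin. The t₂g³e_g¹ (high-spin) configuration has an unevenly filled e_g set; the Jahn–Teller theorem predicts a tetragonal distortion (typically axial elongation) to lift the degeneracy.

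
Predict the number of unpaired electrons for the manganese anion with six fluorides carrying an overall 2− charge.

3 unpaired electrons

Each fluoride is −1; balancing the −2 overall charge requires Mn(IV).
Manganese is a group-7 element; Mn(IV) is therefore d³.
In an octahedral field the d³ configuration is t₂g³e_g⁰ (only one arrangement possible), giving 3 unpaired electrons.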